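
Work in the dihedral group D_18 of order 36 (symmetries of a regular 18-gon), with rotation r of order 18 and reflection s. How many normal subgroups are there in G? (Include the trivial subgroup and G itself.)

9

G has 45 subgroups. Checking conjugation-invariance by order — order 1: 1/1 normal; order 2: 1/19 normal; order 3: 1/1 normal; order 4: 0/9 normal; order 6: 1/7 normal; order 9: 1/1 normal; order 12: 0/3 normal; order 18: 3/3 normal; order 36: 1/1 normal.
Total normal subgroups: 9.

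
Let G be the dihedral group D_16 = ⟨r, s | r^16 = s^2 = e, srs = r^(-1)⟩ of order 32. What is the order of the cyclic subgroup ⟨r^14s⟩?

2

Computing powers of r^14s: the smallest k with (r^14s)^k = e is k = 2.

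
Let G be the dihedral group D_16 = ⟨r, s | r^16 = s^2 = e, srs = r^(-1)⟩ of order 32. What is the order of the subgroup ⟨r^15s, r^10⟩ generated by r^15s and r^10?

16

|⟨r^15s⟩| = 2 and |⟨r^10⟩| = 8, so |H| is a multiple of lcm(2, 8) = 8 and divides |G| = 32.
Closing under the operation: H = {e, r^2, r^4, r^6, r^8, r^10, r^12, r^14, rs, r^3s, r^5s, r^7s, r^9s, r^11s, r^13s, r^15s}, so |H| = 16.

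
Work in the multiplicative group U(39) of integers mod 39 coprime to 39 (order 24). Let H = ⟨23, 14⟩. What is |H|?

12

|⟨23⟩| = 6 and |⟨14⟩| = 2, so |H| is a multiple of lcm(6, 2) = 6 and divides |G| = 24.
Closing under the operation: H = {1, 4, 10, 14, 16, 17, 22, 23, 25, 29, 35, 38}, so |H| = 12.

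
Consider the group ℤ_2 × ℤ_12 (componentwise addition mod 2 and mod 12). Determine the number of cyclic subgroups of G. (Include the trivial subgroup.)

Group the elements of G by the cyclic subgroup they generate; each cyclic subgroup of order d accounts for φ(d) elements.
Cyclic subgroups by order — order 1: 1; order 2: 3; order 3: 1; order 4: 2; order 6: 3; order 12: 2.
Total: 12.

12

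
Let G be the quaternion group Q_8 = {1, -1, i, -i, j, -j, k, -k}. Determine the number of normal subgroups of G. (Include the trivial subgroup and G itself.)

G has 6 subgroups. Checking conjugation-invariance by order — order 1: 1/1 normal; order 2: 1/1 normal; order 4: 3/3 normal; order 8: 1/1 normal.
Total normal subgroups: 6.

6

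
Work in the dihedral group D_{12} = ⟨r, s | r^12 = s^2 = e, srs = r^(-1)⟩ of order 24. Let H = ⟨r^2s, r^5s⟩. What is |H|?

8

|⟨r^2s⟩| = 2 and |⟨r^5s⟩| = 2, so |H| is a multiple of lcm(2, 2) = 2 and divides |G| = 24.
Closing under the operation: H = {e, r^3, r^6, r^9, r^2s, r^5s, r^8s, r^11s}, so |H| = 8.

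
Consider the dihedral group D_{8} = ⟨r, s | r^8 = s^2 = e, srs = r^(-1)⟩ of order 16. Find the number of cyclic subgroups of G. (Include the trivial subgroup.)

Group the elements of G by the cyclic subgroup they generate; each cyclic subgroup of order d accounts for φ(d) elements.
Cyclic subgroups by order — order 1: 1; order 2: 9; order 4: 1; order 8: 1.
Total: 12.

12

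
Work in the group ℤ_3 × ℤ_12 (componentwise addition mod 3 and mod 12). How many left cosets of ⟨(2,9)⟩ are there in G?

|⟨(2,9)⟩| = 12 and |G| = 36.
By Lagrange, [G : H] = |G|/|H| = 36/12 = 3.

3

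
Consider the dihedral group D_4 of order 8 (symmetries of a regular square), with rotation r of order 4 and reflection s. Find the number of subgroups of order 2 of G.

5

|G| = 8 and 2 | 8, so subgroups of order 2 are possible by Lagrange.
The subgroups of order 2 are: {e, r^2}; {e, r^2s}; {e, r^3s}; {e, rs}; … (5 in all).
So G has 5 subgroups of order 2.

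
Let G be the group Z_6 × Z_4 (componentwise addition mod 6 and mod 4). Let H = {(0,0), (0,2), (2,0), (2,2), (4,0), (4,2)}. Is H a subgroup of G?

|H| = 6 divides |G| = 24, consistent with Lagrange.
H contains the identity, every element's inverse is in H, and H is closed under +: it is a subgroup.
In fact H = ⟨(2,2)⟩.

Yes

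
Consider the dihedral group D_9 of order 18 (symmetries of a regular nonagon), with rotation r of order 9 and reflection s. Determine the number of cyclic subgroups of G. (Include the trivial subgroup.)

Each element a generates a cyclic subgroup ⟨a⟩; distinct elements may generate the same one (a cyclic group of order d has φ(d) generators).
Cyclic subgroups by order — order 1: 1; order 2: 9; order 3: 1; order 9: 1.
Total: 12.

12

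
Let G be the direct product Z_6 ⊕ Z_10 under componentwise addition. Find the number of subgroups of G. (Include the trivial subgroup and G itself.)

|G| = 60, so by Lagrange every subgroup order divides 60. Divisors: 1, 2, 3, 4, 5, 6, 10, 12, 15, 20, 30, 60.
Subgroups by order — order 1: 1; order 2: 3; order 3: 1; order 4: 1; order 5: 1; order 6: 3; order 10: 3; order 12: 1; order 15: 1; order 20: 1; order 30: 3; order 60: 1.
Total: 1 + 3 + 1 + 1 + 1 + 3 + 3 + 1 + 1 + 1 + 3 + 1 = 20.

20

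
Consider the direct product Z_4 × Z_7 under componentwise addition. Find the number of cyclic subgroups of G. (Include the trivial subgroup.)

6

Group the elements of G by the cyclic subgroup they generate; each cyclic subgroup of order d accounts for φ(d) elements.
Cyclic subgroups by order — order 1: 1; order 2: 1; order 4: 1; order 7: 1; order 14: 1; order 28: 1.
Total: 6.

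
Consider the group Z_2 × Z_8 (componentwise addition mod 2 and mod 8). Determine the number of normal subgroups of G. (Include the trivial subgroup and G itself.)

11

G is abelian, so every subgroup is normal.
G has 11 subgroups in total, hence 11 normal subgroups.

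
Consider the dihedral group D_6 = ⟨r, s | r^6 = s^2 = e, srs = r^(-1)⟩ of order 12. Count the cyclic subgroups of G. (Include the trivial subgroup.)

10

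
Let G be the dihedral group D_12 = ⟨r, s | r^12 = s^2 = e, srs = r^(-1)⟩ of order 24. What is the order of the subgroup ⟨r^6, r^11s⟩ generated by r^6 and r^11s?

4

|⟨r^6⟩| = 2 and |⟨r^11s⟩| = 2, so |H| is a multiple of lcm(2, 2) = 2 and divides |G| = 24.
Closing under the operation: H = {e, r^6, r^5s, r^11s}, so |H| = 4.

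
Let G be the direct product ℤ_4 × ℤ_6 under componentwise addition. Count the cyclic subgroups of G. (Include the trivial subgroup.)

Each element a generates a cyclic subgroup ⟨a⟩; distinct elements may generate the same one (a cyclic group of order d has φ(d) generators).
Cyclic subgroups by order — order 1: 1; order 2: 3; order 3: 1; order 4: 2; order 6: 3; order 12: 2.
Total: 12.

12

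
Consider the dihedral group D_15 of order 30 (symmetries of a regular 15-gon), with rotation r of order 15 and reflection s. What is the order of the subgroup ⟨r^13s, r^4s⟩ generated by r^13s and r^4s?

10

|⟨r^13s⟩| = 2 and |⟨r^4s⟩| = 2, so |H| is a multiple of lcm(2, 2) = 2 and divides |G| = 30.
Closing under the operation: H = {e, r^3, r^6, r^9, r^12, rs, r^4s, r^7s, r^10s, r^13s}, so |H| = 10.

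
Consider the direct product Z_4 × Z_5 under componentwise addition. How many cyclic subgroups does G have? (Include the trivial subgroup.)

6

Each element a generates a cyclic subgroup ⟨a⟩; distinct elements may generate the same one (a cyclic group of order d has φ(d) generators).
Cyclic subgroups by order — order 1: 1; order 2: 1; order 4: 1; order 5: 1; order 10: 1; order 20: 1.
Total: 6.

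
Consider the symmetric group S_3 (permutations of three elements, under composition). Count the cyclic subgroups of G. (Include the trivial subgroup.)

5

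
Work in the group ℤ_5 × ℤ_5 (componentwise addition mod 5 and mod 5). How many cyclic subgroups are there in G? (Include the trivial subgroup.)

Group the elements of G by the cyclic subgroup they generate; each cyclic subgroup of order d accounts for φ(d) elements.
Cyclic subgroups by order — order 1: 1; order 5: 6.
Total: 7.

7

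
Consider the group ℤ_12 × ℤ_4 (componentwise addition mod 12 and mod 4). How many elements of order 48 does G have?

0

An element (a,b) has order lcm(ord(a), ord(b)); count pairs with lcm equal to 48.
Enumerating gives 0 such elements.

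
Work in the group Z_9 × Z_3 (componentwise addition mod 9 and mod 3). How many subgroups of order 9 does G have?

4

|G| = 27 and 9 | 27, so subgroups of order 9 are possible by Lagrange.
The subgroups of order 9 are: {(0,0), (0,1), (0,2), (3,0), (3,1), (3,2), (6,0), (6,1), (6,2)}; {(0,0), (1,0), (2,0), (3,0), (4,0), (5,0), (6,0), (7,0), (8,0)}; {(0,0), (1,1), (2,2), (3,0), (4,1), (5,2), (6,0), (7,1), (8,2)}; {(0,0), (1,2), (2,1), (3,0), (4,2), (5,1), (6,0), (7,2), (8,1)}.
So G has 4 subgroups of order 9.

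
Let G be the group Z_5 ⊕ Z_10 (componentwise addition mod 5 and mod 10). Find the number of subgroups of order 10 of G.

|G| = 50 and 10 | 50, so subgroups of order 10 are possible by Lagrange.
The subgroups of order 10 are: {(0,0), (0,1), (0,2), (0,3), (0,4), (0,5), (0,6), (0,7), (0,8), (0,9)}; {(0,0), (0,5), (1,0), (1,5), (2,0), (2,5), (3,0), (3,5), (4,0), (4,5)}; {(0,0), (0,5), (1,1), (1,6), (2,2), (2,7), (3,3), (3,8), (4,4), (4,9)}; {(0,0), (0,5), (1,2), (1,7), (2,4), (2,9), (3,1), (3,6), (4,3), (4,8)}; … (6 in all).
So G has 6 subgroups of order 10.

6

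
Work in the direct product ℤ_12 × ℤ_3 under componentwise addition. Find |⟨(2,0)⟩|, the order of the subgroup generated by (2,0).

6

The order of (2,0) in Z_12 × Z_3 is lcm(ord(2) in Z_12, ord(0) in Z_3).
ord(2) = 6 and ord(0) = 1, so |⟨(2,0)⟩| = lcm(6, 1) = 6.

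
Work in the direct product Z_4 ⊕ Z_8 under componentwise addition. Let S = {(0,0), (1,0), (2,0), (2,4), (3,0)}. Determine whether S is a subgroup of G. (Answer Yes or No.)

No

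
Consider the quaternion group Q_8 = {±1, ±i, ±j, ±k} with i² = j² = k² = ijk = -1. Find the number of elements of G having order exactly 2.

1

The elements of order 2 are: -1.
That's 1.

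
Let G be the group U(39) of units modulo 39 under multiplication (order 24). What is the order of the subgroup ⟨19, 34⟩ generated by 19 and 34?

12

|⟨19⟩| = 12 and |⟨34⟩| = 4, so |H| is a multiple of lcm(12, 4) = 12 and divides |G| = 24.
Closing under the operation: H = {1, 4, 7, 10, 16, 19, 22, 25, 28, 31, 34, 37}, so |H| = 12.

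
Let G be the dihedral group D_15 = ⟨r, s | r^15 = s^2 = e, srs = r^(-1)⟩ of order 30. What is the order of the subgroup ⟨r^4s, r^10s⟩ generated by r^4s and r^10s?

10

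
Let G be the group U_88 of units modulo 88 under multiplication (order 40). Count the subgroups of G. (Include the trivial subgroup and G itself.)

32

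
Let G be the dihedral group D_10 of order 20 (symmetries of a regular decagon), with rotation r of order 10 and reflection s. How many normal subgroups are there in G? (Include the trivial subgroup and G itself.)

7

G has 22 subgroups. Checking conjugation-invariance by order — order 1: 1/1 normal; order 2: 1/11 normal; order 4: 0/5 normal; order 5: 1/1 normal; order 10: 3/3 normal; order 20: 1/1 normal.
Total normal subgroups: 7.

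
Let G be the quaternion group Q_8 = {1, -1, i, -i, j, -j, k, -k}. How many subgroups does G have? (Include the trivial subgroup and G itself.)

|G| = 8, so by Lagrange every subgroup order divides 8. Divisors: 1, 2, 4, 8.
Subgroups by order — order 1: 1; order 2: 1; order 4: 3; order 8: 1.
Total: 1 + 1 + 3 + 1 = 6.

6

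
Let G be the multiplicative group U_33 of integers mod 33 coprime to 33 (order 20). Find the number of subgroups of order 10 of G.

3

|G| = 20 and 10 | 20, so subgroups of order 10 are possible by Lagrange.
The subgroups of order 10 are: {1, 4, 7, 10, 13, 16, 19, 25, 28, 31}; {1, 4, 5, 14, 16, 20, 23, 25, 26, 31}; {1, 2, 4, 8, 16, 17, 25, 29, 31, 32}.
So G has 3 subgroups of order 10.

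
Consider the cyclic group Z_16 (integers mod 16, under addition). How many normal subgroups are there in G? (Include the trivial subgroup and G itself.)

G is abelian, so every subgroup is normal.
G has 5 subgroups in total, hence 5 normal subgroups.

5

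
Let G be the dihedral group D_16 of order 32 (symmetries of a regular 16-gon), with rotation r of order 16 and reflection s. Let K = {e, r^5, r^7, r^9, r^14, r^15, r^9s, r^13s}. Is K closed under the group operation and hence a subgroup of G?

No

r^15 ∈ K but its inverse r ∉ K, so K is not a subgroup.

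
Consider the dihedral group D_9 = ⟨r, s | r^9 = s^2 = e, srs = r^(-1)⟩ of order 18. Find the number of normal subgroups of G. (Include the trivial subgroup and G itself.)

4

G has 16 subgroups. Checking conjugation-invariance by order — order 1: 1/1 normal; order 2: 0/9 normal; order 3: 1/1 normal; order 6: 0/3 normal; order 9: 1/1 normal; order 18: 1/1 normal.
Total normal subgroups: 4.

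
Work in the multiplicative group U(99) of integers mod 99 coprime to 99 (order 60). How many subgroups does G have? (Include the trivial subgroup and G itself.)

|G| = 60, so by Lagrange every subgroup order divides 60. Divisors: 1, 2, 3, 4, 5, 6, 10, 12, 15, 20, 30, 60.
Subgroups by order — order 1: 1; order 2: 3; order 3: 1; order 4: 1; order 5: 1; order 6: 3; order 10: 3; order 12: 1; order 15: 1; order 20: 1; order 30: 3; order 60: 1.
Total: 1 + 3 + 1 + 1 + 1 + 3 + 3 + 1 + 1 + 1 + 3 + 1 = 20.

20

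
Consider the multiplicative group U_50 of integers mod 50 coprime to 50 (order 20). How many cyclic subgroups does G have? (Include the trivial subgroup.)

6

Group the elements of G by the cyclic subgroup they generate; each cyclic subgroup of order d accounts for φ(d) elements.
Cyclic subgroups by order — order 1: 1; order 2: 1; order 4: 1; order 5: 1; order 10: 1; order 20: 1.
Total: 6.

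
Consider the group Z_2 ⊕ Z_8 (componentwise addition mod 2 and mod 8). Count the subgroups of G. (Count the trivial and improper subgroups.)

11

|G| = 16, so by Lagrange every subgroup order divides 16. Divisors: 1, 2, 4, 8, 16.
Subgroups by order — order 1: 1; order 2: 3; order 4: 3; order 8: 3; order 16: 1.
Total: 1 + 3 + 3 + 3 + 1 = 11.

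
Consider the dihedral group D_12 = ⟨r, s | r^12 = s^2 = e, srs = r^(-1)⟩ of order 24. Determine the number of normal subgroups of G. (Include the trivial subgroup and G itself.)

9

G has 34 subgroups. Checking conjugation-invariance by order — order 1: 1/1 normal; order 2: 1/13 normal; order 3: 1/1 normal; order 4: 1/7 normal; order 6: 1/5 normal; order 8: 0/3 normal; order 12: 3/3 normal; order 24: 1/1 normal.
Total normal subgroups: 9.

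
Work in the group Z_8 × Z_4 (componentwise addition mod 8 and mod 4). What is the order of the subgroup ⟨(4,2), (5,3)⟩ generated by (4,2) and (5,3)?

|⟨(4,2)⟩| = 2 and |⟨(5,3)⟩| = 8, so |H| is a multiple of lcm(2, 8) = 8 and divides |G| = 32.
Closing under the operation: H = {(0,0), (0,2), (1,1), (1,3), (2,0), (2,2), (3,1), (3,3), (4,0), (4,2), (5,1), (5,3), (6,0), (6,2), (7,1), (7,3)}, so |H| = 16.

16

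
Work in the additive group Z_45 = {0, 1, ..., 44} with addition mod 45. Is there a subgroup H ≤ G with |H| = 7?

7 does not divide |G| = 45, so by Lagrange no subgroup of order 7 exists.

No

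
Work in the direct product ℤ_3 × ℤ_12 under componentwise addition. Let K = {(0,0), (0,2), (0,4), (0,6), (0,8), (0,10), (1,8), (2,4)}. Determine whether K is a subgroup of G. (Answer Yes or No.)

|K| = 8 does not divide |G| = 36, so by Lagrange K is not a subgroup.

No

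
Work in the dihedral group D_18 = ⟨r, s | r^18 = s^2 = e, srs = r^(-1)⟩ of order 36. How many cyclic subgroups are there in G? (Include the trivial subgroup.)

24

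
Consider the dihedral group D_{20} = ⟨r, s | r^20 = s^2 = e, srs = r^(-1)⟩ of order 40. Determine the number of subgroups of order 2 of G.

21

|G| = 40 and 2 | 40, so subgroups of order 2 are possible by Lagrange.
The subgroups of order 2 are: {e, r^10}; {e, r^10s}; {e, r^11s}; {e, r^12s}; … (21 in all).
So G has 21 subgroups of order 2.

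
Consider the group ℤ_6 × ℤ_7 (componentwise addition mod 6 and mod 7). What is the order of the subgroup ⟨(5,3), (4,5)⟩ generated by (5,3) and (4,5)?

42

|⟨(5,3)⟩| = 42 and |⟨(4,5)⟩| = 21, so |H| is a multiple of lcm(42, 21) = 42 and divides |G| = 42.
Closing {(5,3), (4,5)} under the group operation gives all of G, so |H| = 42.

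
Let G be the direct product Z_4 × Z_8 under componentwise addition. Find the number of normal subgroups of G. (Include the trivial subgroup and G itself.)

22

G is abelian, so every subgroup is normal.
G has 22 subgroups in total, hence 22 normal subgroups.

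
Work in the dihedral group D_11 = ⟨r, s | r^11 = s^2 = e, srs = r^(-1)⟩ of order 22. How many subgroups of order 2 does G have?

11

|G| = 22 and 2 | 22, so subgroups of order 2 are possible by Lagrange.
The subgroups of order 2 are: {e, r^10s}; {e, r^2s}; {e, r^3s}; {e, r^4s}; … (11 in all).
So G has 11 subgroups of order 2.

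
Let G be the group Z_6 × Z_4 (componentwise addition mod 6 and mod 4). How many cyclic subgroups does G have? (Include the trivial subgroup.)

Group the elements of G by the cyclic subgroup they generate; each cyclic subgroup of order d accounts for φ(d) elements.
Cyclic subgroups by order — order 1: 1; order 2: 3; order 3: 1; order 4: 2; order 6: 3; order 12: 2.
Total: 12.

12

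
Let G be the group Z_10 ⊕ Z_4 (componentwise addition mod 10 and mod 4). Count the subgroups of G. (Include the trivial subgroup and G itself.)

16

|G| = 40, so by Lagrange every subgroup order divides 40. Divisors: 1, 2, 4, 5, 8, 10, 20, 40.
Subgroups by order — order 1: 1; order 2: 3; order 4: 3; order 5: 1; order 8: 1; order 10: 3; order 20: 3; order 40: 1.
Total: 1 + 3 + 3 + 1 + 1 + 3 + 3 + 1 = 16.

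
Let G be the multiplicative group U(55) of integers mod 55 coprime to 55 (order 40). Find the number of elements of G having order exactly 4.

4

The elements of order 4 are: 12, 23, 32, 43.
That's 4.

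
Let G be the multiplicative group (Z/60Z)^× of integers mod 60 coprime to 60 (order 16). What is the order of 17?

Compute successive powers of 17 mod 60: 17, 49, 53, 1; 17^4 ≡ 1 (mod 60).
So |⟨17⟩| = 4.

4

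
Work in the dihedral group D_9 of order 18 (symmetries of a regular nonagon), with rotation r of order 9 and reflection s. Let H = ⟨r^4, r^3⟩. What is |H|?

9

|⟨r^4⟩| = 9 and |⟨r^3⟩| = 3, so |H| is a multiple of lcm(9, 3) = 9 and divides |G| = 18.
Closing under the operation: H = {e, r, r^2, r^3, r^4, r^5, r^6, r^7, r^8}, so |H| = 9.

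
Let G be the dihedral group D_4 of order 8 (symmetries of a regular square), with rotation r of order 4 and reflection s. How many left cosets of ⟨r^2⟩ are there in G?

|⟨r^2⟩| = 2 and |G| = 8.
By Lagrange, [G : H] = |G|/|H| = 8/2 = 4.

4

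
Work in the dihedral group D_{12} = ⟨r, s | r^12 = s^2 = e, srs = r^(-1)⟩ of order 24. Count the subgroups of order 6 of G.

5

|G| = 24 and 6 | 24, so subgroups of order 6 are possible by Lagrange.
The subgroups of order 6 are: {e, r^2, r^4, r^6, r^8, r^10}; {e, r^4, r^8, r^2s, r^6s, r^10s}; {e, r^4, r^8, r^3s, r^7s, r^11s}; {e, r^4, r^8, s, r^4s, r^8s}; … (5 in all).
So G has 5 subgroups of order 6.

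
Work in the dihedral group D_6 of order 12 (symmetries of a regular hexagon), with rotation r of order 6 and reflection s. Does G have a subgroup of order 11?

No

11 does not divide |G| = 12, so by Lagrange no subgroup of order 11 exists.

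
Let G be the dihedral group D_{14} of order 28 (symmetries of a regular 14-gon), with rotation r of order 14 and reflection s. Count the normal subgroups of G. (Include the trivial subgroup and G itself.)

7

G has 28 subgroups. Checking conjugation-invariance by order — order 1: 1/1 normal; order 2: 1/15 normal; order 4: 0/7 normal; order 7: 1/1 normal; order 14: 3/3 normal; order 28: 1/1 normal.
Total normal subgroups: 7.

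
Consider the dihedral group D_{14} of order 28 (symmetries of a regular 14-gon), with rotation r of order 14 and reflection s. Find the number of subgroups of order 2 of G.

15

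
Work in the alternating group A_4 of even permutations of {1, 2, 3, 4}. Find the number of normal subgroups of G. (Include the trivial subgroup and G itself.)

G has 10 subgroups. Checking conjugation-invariance by order — order 1: 1/1 normal; order 2: 0/3 normal; order 3: 0/4 normal; order 4: 1/1 normal; order 12: 1/1 normal.
Total normal subgroups: 3.

3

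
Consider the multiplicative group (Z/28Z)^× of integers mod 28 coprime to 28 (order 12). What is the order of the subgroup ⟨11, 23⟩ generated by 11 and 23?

6

|⟨11⟩| = 6 and |⟨23⟩| = 6, so |H| is a multiple of lcm(6, 6) = 6 and divides |G| = 12.
Closing under the operation: H = {1, 9, 11, 15, 23, 25}, so |H| = 6.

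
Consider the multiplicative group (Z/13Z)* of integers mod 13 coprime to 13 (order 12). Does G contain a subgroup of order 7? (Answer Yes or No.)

No

7 does not divide |G| = 12, so by Lagrange no subgroup of order 7 exists.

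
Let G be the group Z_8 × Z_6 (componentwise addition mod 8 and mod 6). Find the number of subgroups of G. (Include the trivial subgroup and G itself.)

22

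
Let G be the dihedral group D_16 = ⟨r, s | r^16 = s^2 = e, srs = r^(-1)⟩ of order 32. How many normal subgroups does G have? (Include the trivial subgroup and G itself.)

G has 36 subgroups. Checking conjugation-invariance by order — order 1: 1/1 normal; order 2: 1/17 normal; order 4: 1/9 normal; order 8: 1/5 normal; order 16: 3/3 normal; order 32: 1/1 normal.
Total normal subgroups: 8.

8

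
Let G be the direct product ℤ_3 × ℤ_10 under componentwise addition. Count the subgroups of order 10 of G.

|G| = 30 and 10 | 30, so subgroups of order 10 are possible by Lagrange.
The subgroups of order 10 are: {(0,0), (0,1), (0,2), (0,3), (0,4), (0,5), (0,6), (0,7), (0,8), (0,9)}.
So G has 1 subgroup of order 10.

1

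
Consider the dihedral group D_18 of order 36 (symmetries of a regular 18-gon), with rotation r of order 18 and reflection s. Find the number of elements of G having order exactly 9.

The elements of order 9 are: r^2, r^4, r^8, r^10, r^14, r^16.
That's 6.

6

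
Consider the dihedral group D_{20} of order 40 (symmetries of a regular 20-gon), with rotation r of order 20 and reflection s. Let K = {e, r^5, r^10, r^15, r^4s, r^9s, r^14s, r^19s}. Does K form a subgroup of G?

|K| = 8 divides |G| = 40, consistent with Lagrange.
K contains the identity, every element's inverse is in K, and K is closed under ·: it is a subgroup.

Yes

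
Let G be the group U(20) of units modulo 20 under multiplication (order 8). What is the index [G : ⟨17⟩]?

2

|⟨17⟩| = 4 and |G| = 8.
By Lagrange, [G : H] = |G|/|H| = 8/4 = 2.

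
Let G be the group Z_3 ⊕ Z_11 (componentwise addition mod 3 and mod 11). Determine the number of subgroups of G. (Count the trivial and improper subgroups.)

4

|G| = 33, so by Lagrange every subgroup order divides 33. Divisors: 1, 3, 11, 33.
Subgroups by order — order 1: 1; order 3: 1; order 11: 1; order 33: 1.
Total: 1 + 1 + 1 + 1 = 4.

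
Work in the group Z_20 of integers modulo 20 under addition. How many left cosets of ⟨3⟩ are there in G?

1

|⟨3⟩| = 20 and |G| = 20.
By Lagrange, [G : H] = |G|/|H| = 20/20 = 1.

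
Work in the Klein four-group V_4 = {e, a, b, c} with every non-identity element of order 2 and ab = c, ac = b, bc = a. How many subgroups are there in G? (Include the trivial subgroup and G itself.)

|G| = 4, so by Lagrange every subgroup order divides 4. Divisors: 1, 2, 4.
Subgroups by order — order 1: 1; order 2: 3; order 4: 1.
Total: 1 + 3 + 1 = 5.

5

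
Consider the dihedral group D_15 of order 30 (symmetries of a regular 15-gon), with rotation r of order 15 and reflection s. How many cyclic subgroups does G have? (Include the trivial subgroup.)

19

Group the elements of G by the cyclic subgroup they generate; each cyclic subgroup of order d accounts for φ(d) elements.
Cyclic subgroups by order — order 1: 1; order 2: 15; order 3: 1; order 5: 1; order 15: 1.
Total: 19.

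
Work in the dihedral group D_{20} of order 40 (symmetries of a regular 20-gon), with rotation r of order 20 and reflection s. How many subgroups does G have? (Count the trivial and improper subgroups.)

|G| = 40, so by Lagrange every subgroup order divides 40. Divisors: 1, 2, 4, 5, 8, 10, 20, 40.
Subgroups by order — order 1: 1; order 2: 21; order 4: 11; order 5: 1; order 8: 5; order 10: 5; order 20: 3; order 40: 1.
Total: 1 + 21 + 11 + 1 + 5 + 5 + 3 + 1 = 48.

48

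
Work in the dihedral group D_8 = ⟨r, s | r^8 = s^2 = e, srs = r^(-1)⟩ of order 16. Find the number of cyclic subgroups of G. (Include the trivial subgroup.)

12

Each element a generates a cyclic subgroup ⟨a⟩; distinct elements may generate the same one (a cyclic group of order d has φ(d) generators).
Cyclic subgroups by order — order 1: 1; order 2: 9; order 4: 1; order 8: 1.
Total: 12.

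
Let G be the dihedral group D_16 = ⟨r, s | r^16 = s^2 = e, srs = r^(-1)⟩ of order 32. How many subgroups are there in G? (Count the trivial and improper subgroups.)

|G| = 32, so by Lagrange every subgroup order divides 32. Divisors: 1, 2, 4, 8, 16, 32.
Subgroups by order — order 1: 1; order 2: 17; order 4: 9; order 8: 5; order 16: 3; order 32: 1.
Total: 1 + 17 + 9 + 5 + 3 + 1 = 36.

36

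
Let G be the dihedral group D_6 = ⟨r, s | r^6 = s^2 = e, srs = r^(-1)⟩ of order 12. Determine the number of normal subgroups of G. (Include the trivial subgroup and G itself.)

7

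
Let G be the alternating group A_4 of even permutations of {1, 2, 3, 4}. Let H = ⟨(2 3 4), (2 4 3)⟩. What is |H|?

|⟨(2 3 4)⟩| = 3 and |⟨(2 4 3)⟩| = 3, so |H| is a multiple of lcm(3, 3) = 3 and divides |G| = 12.
Closing under the operation: H = {e, (2 3 4), (2 4 3)}, so |H| = 3.

3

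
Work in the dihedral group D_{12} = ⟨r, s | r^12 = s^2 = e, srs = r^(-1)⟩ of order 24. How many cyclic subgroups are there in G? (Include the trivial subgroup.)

Group the elements of G by the cyclic subgroup they generate; each cyclic subgroup of order d accounts for φ(d) elements.
Cyclic subgroups by order — order 1: 1; order 2: 13; order 3: 1; order 4: 1; order 6: 1; order 12: 1.
Total: 18.

18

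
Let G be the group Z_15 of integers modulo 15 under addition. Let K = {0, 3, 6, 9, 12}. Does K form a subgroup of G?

|K| = 5 divides |G| = 15, consistent with Lagrange.
K contains the identity, every element's inverse is in K, and K is closed under +: it is a subgroup.
In fact K = ⟨3⟩.

Yes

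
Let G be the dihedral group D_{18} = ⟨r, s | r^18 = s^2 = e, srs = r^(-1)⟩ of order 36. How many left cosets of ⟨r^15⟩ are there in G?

|⟨r^15⟩| = 6 and |G| = 36.
By Lagrange, [G : H] = |G|/|H| = 36/6 = 6.

6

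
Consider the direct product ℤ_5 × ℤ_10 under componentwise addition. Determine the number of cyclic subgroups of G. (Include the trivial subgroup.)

14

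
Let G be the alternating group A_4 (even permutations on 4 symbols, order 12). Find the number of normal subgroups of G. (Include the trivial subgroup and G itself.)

3

G has 10 subgroups. Checking conjugation-invariance by order — order 1: 1/1 normal; order 2: 0/3 normal; order 3: 0/4 normal; order 4: 1/1 normal; order 12: 1/1 normal.
Total normal subgroups: 3.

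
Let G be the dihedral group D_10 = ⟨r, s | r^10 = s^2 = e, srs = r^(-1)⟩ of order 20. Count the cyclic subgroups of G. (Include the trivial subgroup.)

14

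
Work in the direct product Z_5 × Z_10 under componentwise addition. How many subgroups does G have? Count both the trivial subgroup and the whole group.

|G| = 50, so by Lagrange every subgroup order divides 50. Divisors: 1, 2, 5, 10, 25, 50.
Subgroups by order — order 1: 1; order 2: 1; order 5: 6; order 10: 6; order 25: 1; order 50: 1.
Total: 1 + 1 + 6 + 6 + 1 + 1 = 16.

16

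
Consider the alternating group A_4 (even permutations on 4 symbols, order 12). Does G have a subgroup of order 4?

4 | 12. A subgroup of order 4 is {e, (1 2)(3 4), (1 3)(2 4), (1 4)(2 3)}.

Yes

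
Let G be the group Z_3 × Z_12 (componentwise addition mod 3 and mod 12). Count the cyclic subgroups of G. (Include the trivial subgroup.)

15

Group the elements of G by the cyclic subgroup they generate; each cyclic subgroup of order d accounts for φ(d) elements.
Cyclic subgroups by order — order 1: 1; order 2: 1; order 3: 4; order 4: 1; order 6: 4; order 12: 4.
Total: 15.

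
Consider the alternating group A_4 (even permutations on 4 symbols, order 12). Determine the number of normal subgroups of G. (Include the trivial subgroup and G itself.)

3

G has 10 subgroups. Checking conjugation-invariance by order — order 1: 1/1 normal; order 2: 0/3 normal; order 3: 0/4 normal; order 4: 1/1 normal; order 12: 1/1 normal.
Total normal subgroups: 3.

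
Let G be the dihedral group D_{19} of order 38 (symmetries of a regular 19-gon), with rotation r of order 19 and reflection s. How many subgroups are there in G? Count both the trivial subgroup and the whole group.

22

|G| = 38, so by Lagrange every subgroup order divides 38. Divisors: 1, 2, 19, 38.
Subgroups by order — order 1: 1; order 2: 19; order 19: 1; order 38: 1.
Total: 1 + 19 + 1 + 1 = 22.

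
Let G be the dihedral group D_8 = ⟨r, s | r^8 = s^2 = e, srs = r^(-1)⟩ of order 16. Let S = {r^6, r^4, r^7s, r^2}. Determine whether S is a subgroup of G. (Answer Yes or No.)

The identity e ∉ S, so S is not a subgroup.

No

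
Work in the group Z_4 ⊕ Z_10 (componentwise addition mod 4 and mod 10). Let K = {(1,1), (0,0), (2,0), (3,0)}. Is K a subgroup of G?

No

(1,1) ∈ K but its inverse (3,9) ∉ K, so K is not a subgroup.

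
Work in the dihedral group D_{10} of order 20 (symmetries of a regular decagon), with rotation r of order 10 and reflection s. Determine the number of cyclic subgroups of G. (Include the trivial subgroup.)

14

Group the elements of G by the cyclic subgroup they generate; each cyclic subgroup of order d accounts for φ(d) elements.
Cyclic subgroups by order — order 1: 1; order 2: 11; order 5: 1; order 10: 1.
Total: 14.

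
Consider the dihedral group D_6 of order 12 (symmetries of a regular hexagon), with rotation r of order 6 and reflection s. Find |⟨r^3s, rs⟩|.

6

|⟨r^3s⟩| = 2 and |⟨rs⟩| = 2, so |H| is a multiple of lcm(2, 2) = 2 and divides |G| = 12.
Closing under the operation: H = {e, r^2, r^4, rs, r^3s, r^5s}, so |H| = 6.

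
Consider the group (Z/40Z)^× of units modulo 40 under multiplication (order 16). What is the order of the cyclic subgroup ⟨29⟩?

2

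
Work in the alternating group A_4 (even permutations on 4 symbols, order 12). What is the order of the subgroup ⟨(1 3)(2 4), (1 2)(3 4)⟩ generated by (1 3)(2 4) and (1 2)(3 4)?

4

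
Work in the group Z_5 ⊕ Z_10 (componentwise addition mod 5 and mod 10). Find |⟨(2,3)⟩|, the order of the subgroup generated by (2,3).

10

The order of (2,3) in Z_5 × Z_10 is lcm(ord(2) in Z_5, ord(3) in Z_10).
ord(2) = 5 and ord(3) = 10, so |⟨(2,3)⟩| = lcm(5, 10) = 10.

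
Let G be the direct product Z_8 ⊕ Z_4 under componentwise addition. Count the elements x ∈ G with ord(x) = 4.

12

An element (a,b) has order lcm(ord(a), ord(b)); count pairs with lcm equal to 4.
Enumerating gives 12 such elements.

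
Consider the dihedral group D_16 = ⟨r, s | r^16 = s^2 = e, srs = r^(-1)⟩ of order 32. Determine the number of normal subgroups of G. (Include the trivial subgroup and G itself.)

G has 36 subgroups. Checking conjugation-invariance by order — order 1: 1/1 normal; order 2: 1/17 normal; order 4: 1/9 normal; order 8: 1/5 normal; order 16: 3/3 normal; order 32: 1/1 normal.
Total normal subgroups: 8.

8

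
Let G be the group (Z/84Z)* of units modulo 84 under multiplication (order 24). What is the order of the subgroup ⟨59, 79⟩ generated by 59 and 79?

12

|⟨59⟩| = 6 and |⟨79⟩| = 6, so |H| is a multiple of lcm(6, 6) = 6 and divides |G| = 24.
Closing under the operation: H = {1, 5, 17, 25, 37, 41, 43, 47, 59, 67, 79, 83}, so |H| = 12.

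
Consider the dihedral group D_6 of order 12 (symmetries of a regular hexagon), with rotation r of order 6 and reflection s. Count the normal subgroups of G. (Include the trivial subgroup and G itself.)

G has 16 subgroups. Checking conjugation-invariance by order — order 1: 1/1 normal; order 2: 1/7 normal; order 3: 1/1 normal; order 4: 0/3 normal; order 6: 3/3 normal; order 12: 1/1 normal.
Total normal subgroups: 7.

7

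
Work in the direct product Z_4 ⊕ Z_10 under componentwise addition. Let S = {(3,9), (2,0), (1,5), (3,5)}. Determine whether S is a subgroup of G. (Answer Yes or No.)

The identity (0,0) ∉ S, so S is not a subgroup.

No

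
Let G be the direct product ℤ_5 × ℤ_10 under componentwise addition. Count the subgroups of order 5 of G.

|G| = 50 and 5 | 50, so subgroups of order 5 are possible by Lagrange.
The subgroups of order 5 are: {(0,0), (0,2), (0,4), (0,6), (0,8)}; {(0,0), (1,0), (2,0), (3,0), (4,0)}; {(0,0), (1,2), (2,4), (3,6), (4,8)}; {(0,0), (1,4), (2,8), (3,2), (4,6)}; … (6 in all).
So G has 6 subgroups of order 5.

6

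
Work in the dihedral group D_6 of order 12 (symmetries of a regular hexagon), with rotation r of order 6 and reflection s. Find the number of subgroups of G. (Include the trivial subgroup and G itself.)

|G| = 12, so by Lagrange every subgroup order divides 12. Divisors: 1, 2, 3, 4, 6, 12.
Subgroups by order — order 1: 1; order 2: 7; order 3: 1; order 4: 3; order 6: 3; order 12: 1.
Total: 1 + 7 + 1 + 3 + 3 + 1 = 16.

16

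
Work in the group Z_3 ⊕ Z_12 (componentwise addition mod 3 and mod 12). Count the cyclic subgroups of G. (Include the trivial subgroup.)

Each element a generates a cyclic subgroup ⟨a⟩; distinct elements may generate the same one (a cyclic group of order d has φ(d) generators).
Cyclic subgroups by order — order 1: 1; order 2: 1; order 3: 4; order 4: 1; order 6: 4; order 12: 4.
Total: 15.

15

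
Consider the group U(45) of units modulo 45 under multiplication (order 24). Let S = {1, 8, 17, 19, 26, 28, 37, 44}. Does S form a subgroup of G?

|S| = 8 divides |G| = 24, consistent with Lagrange.
S contains the identity, every element's inverse is in S, and S is closed under ·: it is a subgroup.

Yes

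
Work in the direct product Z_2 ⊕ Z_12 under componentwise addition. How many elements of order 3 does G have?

An element (a,b) has order lcm(ord(a), ord(b)); count pairs with lcm equal to 3.
Enumerating gives 2 such elements.

2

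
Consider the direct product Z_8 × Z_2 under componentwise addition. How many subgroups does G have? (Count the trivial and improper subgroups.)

|G| = 16, so by Lagrange every subgroup order divides 16. Divisors: 1, 2, 4, 8, 16.
Subgroups by order — order 1: 1; order 2: 3; order 4: 3; order 8: 3; order 16: 1.
Total: 1 + 3 + 3 + 3 + 1 = 11.

11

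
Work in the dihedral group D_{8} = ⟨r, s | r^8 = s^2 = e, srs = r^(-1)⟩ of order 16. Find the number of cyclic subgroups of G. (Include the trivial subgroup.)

Group the elements of G by the cyclic subgroup they generate; each cyclic subgroup of order d accounts for φ(d) elements.
Cyclic subgroups by order — order 1: 1; order 2: 9; order 4: 1; order 8: 1.
Total: 12.

12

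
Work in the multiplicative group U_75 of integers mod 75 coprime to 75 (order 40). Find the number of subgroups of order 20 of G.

3

|G| = 40 and 20 | 40, so subgroups of order 20 are possible by Lagrange.
The subgroups of order 20 are: {1, 4, 11, 14, 16, 19, 26, 29, 31, 34, 41, 44, 46, 49, 56, 59, 61, 64, 71, 74}; {1, 4, 7, 13, 16, 19, 22, 28, 31, 34, 37, 43, 46, 49, 52, 58, 61, 64, 67, 73}; {1, 2, 4, 8, 16, 17, 19, 23, 31, 32, 34, 38, 46, 47, 49, 53, 61, 62, 64, 68}.
So G has 3 subgroups of order 20.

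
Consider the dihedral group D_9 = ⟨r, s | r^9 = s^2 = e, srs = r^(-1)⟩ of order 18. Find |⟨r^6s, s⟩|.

6

|⟨r^6s⟩| = 2 and |⟨s⟩| = 2, so |H| is a multiple of lcm(2, 2) = 2 and divides |G| = 18.
Closing under the operation: H = {e, r^3, r^6, s, r^3s, r^6s}, so |H| = 6.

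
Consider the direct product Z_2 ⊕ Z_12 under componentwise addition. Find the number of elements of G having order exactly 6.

An element (a,b) has order lcm(ord(a), ord(b)); count pairs with lcm equal to 6.
Enumerating gives 6 such elements.

6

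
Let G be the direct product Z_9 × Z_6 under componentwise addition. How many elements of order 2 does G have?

An element (a,b) has order lcm(ord(a), ord(b)); count pairs with lcm equal to 2.
Enumerating gives 1 such elements.

1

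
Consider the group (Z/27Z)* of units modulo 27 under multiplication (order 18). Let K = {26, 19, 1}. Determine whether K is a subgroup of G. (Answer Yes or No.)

No

19 ∈ K but its inverse 10 ∉ K, so K is not a subgroup.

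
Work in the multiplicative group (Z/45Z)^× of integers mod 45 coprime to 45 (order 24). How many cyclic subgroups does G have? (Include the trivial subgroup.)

A cyclic subgroup of order d is generated by each of its φ(d) elements of order d, so the cyclic subgroups of order d number (#elements of order d)/φ(d).
Cyclic subgroups by order — order 1: 1; order 2: 3; order 3: 1; order 4: 2; order 6: 3; order 12: 2.
Total: 12.

12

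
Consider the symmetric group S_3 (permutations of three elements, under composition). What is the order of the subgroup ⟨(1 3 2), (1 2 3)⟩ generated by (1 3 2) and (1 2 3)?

3

|⟨(1 3 2)⟩| = 3 and |⟨(1 2 3)⟩| = 3, so |H| is a multiple of lcm(3, 3) = 3 and divides |G| = 6.
Closing under the operation: H = {e, (1 2 3), (1 3 2)}, so |H| = 3.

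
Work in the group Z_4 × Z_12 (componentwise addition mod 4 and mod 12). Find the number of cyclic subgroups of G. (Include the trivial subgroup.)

A cyclic subgroup of order d is generated by each of its φ(d) elements of order d, so the cyclic subgroups of order d number (#elements of order d)/φ(d).
Cyclic subgroups by order — order 1: 1; order 2: 3; order 3: 1; order 4: 6; order 6: 3; order 12: 6.
Total: 20.

20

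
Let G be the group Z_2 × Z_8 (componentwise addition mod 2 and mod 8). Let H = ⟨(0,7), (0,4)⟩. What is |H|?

8

|⟨(0,7)⟩| = 8 and |⟨(0,4)⟩| = 2, so |H| is a multiple of lcm(8, 2) = 8 and divides |G| = 16.
Closing under the operation: H = {(0,0), (0,1), (0,2), (0,3), (0,4), (0,5), (0,6), (0,7)}, so |H| = 8.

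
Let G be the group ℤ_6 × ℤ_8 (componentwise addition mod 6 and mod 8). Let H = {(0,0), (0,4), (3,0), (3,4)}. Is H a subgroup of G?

Yes

|H| = 4 divides |G| = 48, consistent with Lagrange.
H contains the identity, every element's inverse is in H, and H is closed under +: it is a subgroup.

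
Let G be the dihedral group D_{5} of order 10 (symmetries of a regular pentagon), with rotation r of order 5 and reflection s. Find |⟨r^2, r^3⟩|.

5

|⟨r^2⟩| = 5 and |⟨r^3⟩| = 5, so |H| is a multiple of lcm(5, 5) = 5 and divides |G| = 10.
Closing under the operation: H = {e, r, r^2, r^3, r^4}, so |H| = 5.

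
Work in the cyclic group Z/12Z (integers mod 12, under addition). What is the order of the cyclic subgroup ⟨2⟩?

6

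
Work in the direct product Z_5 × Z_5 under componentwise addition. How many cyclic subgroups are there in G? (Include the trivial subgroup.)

A cyclic subgroup of order d is generated by each of its φ(d) elements of order d, so the cyclic subgroups of order d number (#elements of order d)/φ(d).
Cyclic subgroups by order — order 1: 1; order 5: 6.
Total: 7.

7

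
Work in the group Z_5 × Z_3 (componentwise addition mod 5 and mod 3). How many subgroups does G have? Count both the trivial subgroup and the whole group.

4

|G| = 15, so by Lagrange every subgroup order divides 15. Divisors: 1, 3, 5, 15.
Subgroups by order — order 1: 1; order 3: 1; order 5: 1; order 15: 1.
Total: 1 + 1 + 1 + 1 = 4.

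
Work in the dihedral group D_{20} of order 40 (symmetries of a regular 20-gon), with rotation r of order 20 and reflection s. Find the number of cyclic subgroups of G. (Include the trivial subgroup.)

26

Each element a generates a cyclic subgroup ⟨a⟩; distinct elements may generate the same one (a cyclic group of order d has φ(d) generators).
Cyclic subgroups by order — order 1: 1; order 2: 21; order 4: 1; order 5: 1; order 10: 1; order 20: 1.
Total: 26.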